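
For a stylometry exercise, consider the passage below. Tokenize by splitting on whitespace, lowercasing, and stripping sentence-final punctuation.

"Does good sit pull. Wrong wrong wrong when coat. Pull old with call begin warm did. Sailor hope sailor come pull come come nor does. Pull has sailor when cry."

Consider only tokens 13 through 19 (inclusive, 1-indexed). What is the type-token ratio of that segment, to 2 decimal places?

Segment tokens 13–19: call, begin, warm, did, sailor, hope, sailor
Segment N = 7, segment V = 6.
TTR = 6 / 7 = 0.86

0.86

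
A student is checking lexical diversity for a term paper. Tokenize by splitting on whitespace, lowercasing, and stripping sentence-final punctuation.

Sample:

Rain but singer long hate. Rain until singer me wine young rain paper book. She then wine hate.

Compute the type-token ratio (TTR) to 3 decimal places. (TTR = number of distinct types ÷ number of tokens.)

N = 18 tokens, V = 13 types.
TTR = V / N = 13 / 18 = 0.722

0.722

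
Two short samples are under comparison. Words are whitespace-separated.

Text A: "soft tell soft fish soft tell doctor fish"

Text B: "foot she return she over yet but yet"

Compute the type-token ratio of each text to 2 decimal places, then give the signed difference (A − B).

TTR(A) = 4/8 = 0.50
TTR(B) = 6/8 = 0.75
Difference = 0.50 − 0.75 = -0.25

-0.25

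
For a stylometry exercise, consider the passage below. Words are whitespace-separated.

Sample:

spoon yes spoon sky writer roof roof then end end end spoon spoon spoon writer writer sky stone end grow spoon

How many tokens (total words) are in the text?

Tokens: spoon, yes, spoon, sky, writer, roof, roof, then, end, end, end, spoon, spoon, spoon, writer, writer, sky, stone, end, grow, spoon
N = 21

21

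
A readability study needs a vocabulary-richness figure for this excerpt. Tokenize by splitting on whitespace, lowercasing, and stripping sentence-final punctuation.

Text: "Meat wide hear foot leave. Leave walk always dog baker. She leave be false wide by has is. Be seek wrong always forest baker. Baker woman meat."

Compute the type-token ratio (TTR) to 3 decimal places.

N = 27 tokens, V = 19 types.
TTR = V / N = 19 / 27 = 0.704

0.704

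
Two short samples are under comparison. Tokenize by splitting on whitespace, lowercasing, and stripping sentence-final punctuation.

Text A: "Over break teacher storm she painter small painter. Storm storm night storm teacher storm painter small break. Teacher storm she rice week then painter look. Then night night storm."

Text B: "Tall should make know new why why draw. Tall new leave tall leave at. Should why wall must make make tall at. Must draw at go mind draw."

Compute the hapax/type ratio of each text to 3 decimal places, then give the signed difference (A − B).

0.025

A: hapax=4, V=12, ratio=0.333
B: hapax=4, V=13, ratio=0.308
Difference = 0.333 − 0.308 = 0.025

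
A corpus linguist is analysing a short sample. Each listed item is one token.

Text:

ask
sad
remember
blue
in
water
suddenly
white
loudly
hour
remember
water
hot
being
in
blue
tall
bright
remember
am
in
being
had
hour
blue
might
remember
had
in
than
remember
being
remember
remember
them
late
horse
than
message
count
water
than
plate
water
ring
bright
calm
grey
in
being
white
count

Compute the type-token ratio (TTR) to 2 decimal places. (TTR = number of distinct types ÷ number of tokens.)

N = 52 tokens, V = 27 types.
TTR = V / N = 27 / 52 = 0.52

0.52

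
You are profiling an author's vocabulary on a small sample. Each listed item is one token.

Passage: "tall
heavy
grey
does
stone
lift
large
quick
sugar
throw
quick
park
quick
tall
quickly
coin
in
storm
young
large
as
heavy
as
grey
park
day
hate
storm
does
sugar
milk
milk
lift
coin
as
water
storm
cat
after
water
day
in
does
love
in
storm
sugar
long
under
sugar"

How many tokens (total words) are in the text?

50

Tokens: tall, heavy, grey, does, stone, lift, large, quick, sugar, throw, quick, park, quick, tall, quickly, coin, in, storm, young, large, as, heavy, as, grey, park, day, hate, storm, does, sugar, milk, milk, lift, coin, as, water, storm, cat, after, water, day, in, does, love, in, storm, sugar, long, under, sugar
N = 50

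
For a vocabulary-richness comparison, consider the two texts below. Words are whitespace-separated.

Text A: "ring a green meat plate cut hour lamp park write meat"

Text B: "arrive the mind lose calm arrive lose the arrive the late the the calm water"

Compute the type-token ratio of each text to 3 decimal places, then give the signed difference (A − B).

TTR(A) = 10/11 = 0.909
TTR(B) = 7/15 = 0.467
Difference = 0.909 − 0.467 = 0.442

0.442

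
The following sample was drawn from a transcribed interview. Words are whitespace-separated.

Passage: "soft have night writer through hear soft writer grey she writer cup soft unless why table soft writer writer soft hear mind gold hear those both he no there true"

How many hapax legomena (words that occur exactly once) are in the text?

17

Frequencies: soft:5, writer:5, hear:3, have:1, night:1, through:1, grey:1, she:1, cup:1, unless:1, why:1, table:1, mind:1, gold:1, those:1, both:1, he:1, no:1, there:1, true:1
Hapax (freq=1): both, cup, gold, grey, have, he, mind, night, no, she, table, there, those, through, true, unless, why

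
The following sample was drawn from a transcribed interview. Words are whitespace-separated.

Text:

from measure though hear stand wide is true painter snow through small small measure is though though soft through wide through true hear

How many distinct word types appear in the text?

13

Distinct types: {from, hear, is, measure, painter, small, snow, soft, stand, though, through, true, wide}
V = 13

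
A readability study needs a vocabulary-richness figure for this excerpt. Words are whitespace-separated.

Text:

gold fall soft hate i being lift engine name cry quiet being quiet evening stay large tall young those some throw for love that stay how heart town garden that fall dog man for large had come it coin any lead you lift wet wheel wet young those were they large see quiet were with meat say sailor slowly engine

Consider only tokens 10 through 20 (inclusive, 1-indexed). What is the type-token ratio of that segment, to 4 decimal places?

0.9091

Segment tokens 10–20: cry, quiet, being, quiet, evening, stay, large, tall, young, those, some
Segment N = 11, segment V = 10.
TTR = 10 / 11 = 0.9091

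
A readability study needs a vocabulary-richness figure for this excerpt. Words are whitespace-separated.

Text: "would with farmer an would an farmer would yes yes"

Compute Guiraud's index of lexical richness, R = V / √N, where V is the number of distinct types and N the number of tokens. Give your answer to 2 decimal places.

N = 10, V = 5.
√N = 3.162278
R = 5 / 3.162278 = 1.58

1.58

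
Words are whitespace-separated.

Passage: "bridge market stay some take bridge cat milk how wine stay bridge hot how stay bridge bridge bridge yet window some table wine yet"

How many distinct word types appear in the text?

13

Distinct types: {bridge, cat, hot, how, market, milk, some, stay, table, take, window, wine, yet}
V = 13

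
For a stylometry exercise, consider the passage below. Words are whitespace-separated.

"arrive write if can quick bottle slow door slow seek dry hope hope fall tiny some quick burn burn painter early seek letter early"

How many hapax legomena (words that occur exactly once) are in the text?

12

Frequencies: quick:2, slow:2, seek:2, hope:2, burn:2, early:2, arrive:1, write:1, if:1, can:1, bottle:1, door:1, dry:1, fall:1, tiny:1, some:1, painter:1, letter:1
Hapax (freq=1): arrive, bottle, can, door, dry, fall, if, letter, painter, some, tiny, write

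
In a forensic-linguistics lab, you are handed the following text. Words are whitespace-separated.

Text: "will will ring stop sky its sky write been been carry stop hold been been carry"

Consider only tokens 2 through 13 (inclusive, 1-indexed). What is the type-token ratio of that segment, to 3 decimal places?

Segment tokens 2–13: will, ring, stop, sky, its, sky, write, been, been, carry, stop, hold
Segment N = 12, segment V = 9.
TTR = 9 / 12 = 0.750

0.750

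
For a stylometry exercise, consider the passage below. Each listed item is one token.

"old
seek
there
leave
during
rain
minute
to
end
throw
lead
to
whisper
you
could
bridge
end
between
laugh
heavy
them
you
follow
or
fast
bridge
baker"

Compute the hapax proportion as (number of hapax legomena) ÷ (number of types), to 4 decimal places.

0.8261

Frequencies: to:2, end:2, you:2, bridge:2, old:1, seek:1, there:1, leave:1, during:1, rain:1, minute:1, throw:1, lead:1, whisper:1, could:1, between:1, laugh:1, heavy:1, them:1, follow:1, … (3 more, each freq 1)
Hapax count = 19; type count = 23.
Ratio = 19 / 23 = 0.8261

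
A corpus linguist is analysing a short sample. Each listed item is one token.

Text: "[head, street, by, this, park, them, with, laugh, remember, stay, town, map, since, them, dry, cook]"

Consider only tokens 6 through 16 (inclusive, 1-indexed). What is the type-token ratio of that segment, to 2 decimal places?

0.91

Segment tokens 6–16: them, with, laugh, remember, stay, town, map, since, them, dry, cook
Segment N = 11, segment V = 10.
TTR = 10 / 11 = 0.91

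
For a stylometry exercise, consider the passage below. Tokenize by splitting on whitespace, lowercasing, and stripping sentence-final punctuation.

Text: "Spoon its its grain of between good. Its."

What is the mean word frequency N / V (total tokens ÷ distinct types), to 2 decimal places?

N = 8 tokens, V = 6 types.
Mean frequency = N / V = 8 / 6 = 1.33

1.33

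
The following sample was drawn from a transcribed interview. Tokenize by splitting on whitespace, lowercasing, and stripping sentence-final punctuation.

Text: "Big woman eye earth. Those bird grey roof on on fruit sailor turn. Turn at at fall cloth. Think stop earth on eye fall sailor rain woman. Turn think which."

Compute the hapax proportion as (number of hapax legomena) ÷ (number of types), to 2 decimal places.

Frequencies: on:3, turn:3, woman:2, eye:2, earth:2, sailor:2, at:2, fall:2, think:2, big:1, those:1, bird:1, grey:1, roof:1, fruit:1, cloth:1, stop:1, rain:1, which:1
Hapax count = 10; type count = 19.
Ratio = 10 / 19 = 0.53

0.53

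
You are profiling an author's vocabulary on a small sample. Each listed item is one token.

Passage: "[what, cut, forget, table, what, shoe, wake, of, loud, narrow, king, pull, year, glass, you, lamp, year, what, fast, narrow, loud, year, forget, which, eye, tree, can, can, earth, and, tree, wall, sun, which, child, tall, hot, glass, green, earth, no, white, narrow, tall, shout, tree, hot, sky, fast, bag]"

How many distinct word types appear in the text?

33

Distinct types: {and, bag, can, child, cut, earth, eye, fast, forget, glass, green, hot, king, lamp, loud, narrow, no, of, pull, shoe, shout, sky, sun, table, tall, tree, wake, wall, what, which, white, year, you}
V = 33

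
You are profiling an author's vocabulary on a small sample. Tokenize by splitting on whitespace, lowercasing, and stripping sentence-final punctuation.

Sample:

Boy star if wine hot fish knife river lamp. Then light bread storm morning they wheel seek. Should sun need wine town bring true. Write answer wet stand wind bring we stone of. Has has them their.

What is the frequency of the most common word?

2

Frequencies: wine:2, bring:2, has:2, boy:1, star:1, if:1, hot:1, fish:1, knife:1, river:1, lamp:1, then:1, light:1, bread:1, storm:1, morning:1, they:1, wheel:1, seek:1, should:1, … (14 more, each freq 1)
Most common: 'wine' with frequency 2.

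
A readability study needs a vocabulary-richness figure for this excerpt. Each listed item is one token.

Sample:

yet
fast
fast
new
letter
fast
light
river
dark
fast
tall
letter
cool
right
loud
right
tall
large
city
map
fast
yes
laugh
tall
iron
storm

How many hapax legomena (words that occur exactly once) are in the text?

Frequencies: fast:5, tall:3, letter:2, right:2, yet:1, new:1, light:1, river:1, dark:1, cool:1, loud:1, large:1, city:1, map:1, yes:1, laugh:1, iron:1, storm:1
Hapax (freq=1): city, cool, dark, iron, large, laugh, light, loud, map, new, river, storm, yes, yet

14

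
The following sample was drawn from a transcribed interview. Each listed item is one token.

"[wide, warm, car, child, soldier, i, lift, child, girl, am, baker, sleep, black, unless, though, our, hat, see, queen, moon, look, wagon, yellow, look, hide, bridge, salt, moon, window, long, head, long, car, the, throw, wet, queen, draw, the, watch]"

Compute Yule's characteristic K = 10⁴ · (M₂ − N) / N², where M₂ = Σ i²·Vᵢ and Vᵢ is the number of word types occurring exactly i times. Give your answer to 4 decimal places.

Frequencies: car:2, child:2, queen:2, moon:2, look:2, long:2, the:2, wide:1, warm:1, soldier:1, i:1, lift:1, girl:1, am:1, baker:1, sleep:1, black:1, unless:1, though:1, our:1, … (13 more, each freq 1)
N = 40. Frequency spectrum: V_1=26, V_2=7
M₂ = 1²·26 + 2²·7 = 54
K = 10000 × (54 − 40) / 40² = 87.5000

87.5000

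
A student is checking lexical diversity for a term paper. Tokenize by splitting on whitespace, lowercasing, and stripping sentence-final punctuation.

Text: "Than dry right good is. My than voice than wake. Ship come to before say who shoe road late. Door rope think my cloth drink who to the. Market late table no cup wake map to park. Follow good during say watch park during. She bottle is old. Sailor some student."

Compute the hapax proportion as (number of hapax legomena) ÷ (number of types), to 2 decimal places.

Frequencies: than:3, to:3, good:2, is:2, my:2, wake:2, say:2, who:2, late:2, park:2, during:2, dry:1, right:1, voice:1, ship:1, come:1, before:1, shoe:1, road:1, door:1, … (18 more, each freq 1)
Hapax count = 27; type count = 38.
Ratio = 27 / 38 = 0.71

0.71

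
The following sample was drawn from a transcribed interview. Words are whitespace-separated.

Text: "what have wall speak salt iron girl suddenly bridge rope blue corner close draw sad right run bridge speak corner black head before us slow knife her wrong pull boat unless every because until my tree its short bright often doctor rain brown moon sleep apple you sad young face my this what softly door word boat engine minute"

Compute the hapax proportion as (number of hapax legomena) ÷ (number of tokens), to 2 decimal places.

Frequencies: what:2, speak:2, bridge:2, corner:2, sad:2, boat:2, my:2, have:1, wall:1, salt:1, iron:1, girl:1, suddenly:1, rope:1, blue:1, close:1, draw:1, right:1, run:1, black:1, … (32 more, each freq 1)
Hapax count = 45; token count = 59.
Ratio = 45 / 59 = 0.76

0.76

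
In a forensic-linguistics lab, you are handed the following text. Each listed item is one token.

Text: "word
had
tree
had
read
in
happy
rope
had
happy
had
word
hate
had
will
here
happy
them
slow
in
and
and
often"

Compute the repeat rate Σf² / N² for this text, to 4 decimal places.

0.1040

Frequencies: had:5, happy:3, word:2, in:2, and:2, tree:1, read:1, rope:1, hate:1, will:1, here:1, them:1, slow:1, often:1
Σf² = 55; N² = 529
Repeat rate = 55 / 529 = 0.1040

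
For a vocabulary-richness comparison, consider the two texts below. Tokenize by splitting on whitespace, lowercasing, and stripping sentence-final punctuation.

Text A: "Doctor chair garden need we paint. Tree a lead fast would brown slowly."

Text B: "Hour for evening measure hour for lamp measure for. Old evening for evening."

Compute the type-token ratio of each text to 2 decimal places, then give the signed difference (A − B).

0.54

TTR(A) = 13/13 = 1.00
TTR(B) = 6/13 = 0.46
Difference = 1.00 − 0.46 = 0.54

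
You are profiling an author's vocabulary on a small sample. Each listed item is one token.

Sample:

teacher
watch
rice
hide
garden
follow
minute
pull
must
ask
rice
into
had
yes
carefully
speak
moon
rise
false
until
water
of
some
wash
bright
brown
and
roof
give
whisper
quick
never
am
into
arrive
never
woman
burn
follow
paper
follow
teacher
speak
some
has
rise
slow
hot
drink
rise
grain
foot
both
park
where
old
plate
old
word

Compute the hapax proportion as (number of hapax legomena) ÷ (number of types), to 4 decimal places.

Frequencies: follow:3, rise:3, teacher:2, rice:2, into:2, speak:2, some:2, never:2, old:2, watch:1, hide:1, garden:1, minute:1, pull:1, must:1, ask:1, had:1, yes:1, carefully:1, moon:1, … (28 more, each freq 1)
Hapax count = 39; type count = 48.
Ratio = 39 / 48 = 0.8125

0.8125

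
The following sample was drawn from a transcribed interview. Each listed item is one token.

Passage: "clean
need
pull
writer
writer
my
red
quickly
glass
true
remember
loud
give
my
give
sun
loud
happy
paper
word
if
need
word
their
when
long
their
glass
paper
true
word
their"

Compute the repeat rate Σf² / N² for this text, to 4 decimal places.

Frequencies: word:3, their:3, need:2, writer:2, my:2, glass:2, true:2, loud:2, give:2, paper:2, clean:1, pull:1, red:1, quickly:1, remember:1, sun:1, happy:1, if:1, when:1, long:1
Σf² = 60; N² = 1024
Repeat rate = 60 / 1024 = 0.0586

0.0586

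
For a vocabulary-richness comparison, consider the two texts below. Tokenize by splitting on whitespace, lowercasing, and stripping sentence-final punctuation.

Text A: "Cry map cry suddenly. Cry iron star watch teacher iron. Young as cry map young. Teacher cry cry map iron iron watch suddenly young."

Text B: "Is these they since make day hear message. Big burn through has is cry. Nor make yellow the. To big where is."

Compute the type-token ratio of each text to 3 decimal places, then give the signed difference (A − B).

TTR(A) = 9/24 = 0.375
TTR(B) = 18/22 = 0.818
Difference = 0.375 − 0.818 = -0.443

-0.443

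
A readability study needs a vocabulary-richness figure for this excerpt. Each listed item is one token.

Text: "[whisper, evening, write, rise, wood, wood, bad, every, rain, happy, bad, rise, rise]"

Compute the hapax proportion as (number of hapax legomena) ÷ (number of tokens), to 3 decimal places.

Frequencies: rise:3, wood:2, bad:2, whisper:1, evening:1, write:1, every:1, rain:1, happy:1
Hapax count = 6; token count = 13.
Ratio = 6 / 13 = 0.462

0.462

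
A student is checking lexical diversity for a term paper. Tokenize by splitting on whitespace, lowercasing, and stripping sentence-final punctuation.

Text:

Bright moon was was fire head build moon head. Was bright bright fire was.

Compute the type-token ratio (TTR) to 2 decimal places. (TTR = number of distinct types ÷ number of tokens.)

N = 14 tokens, V = 6 types.
TTR = V / N = 6 / 14 = 0.43

0.43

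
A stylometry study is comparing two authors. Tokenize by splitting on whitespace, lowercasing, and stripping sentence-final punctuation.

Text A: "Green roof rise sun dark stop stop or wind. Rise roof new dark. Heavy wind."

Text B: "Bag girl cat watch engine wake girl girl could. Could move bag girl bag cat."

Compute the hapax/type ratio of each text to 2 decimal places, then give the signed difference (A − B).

A: hapax=5, V=10, ratio=0.50
B: hapax=4, V=8, ratio=0.50
Difference = 0.50 − 0.50 = 0.00

0.00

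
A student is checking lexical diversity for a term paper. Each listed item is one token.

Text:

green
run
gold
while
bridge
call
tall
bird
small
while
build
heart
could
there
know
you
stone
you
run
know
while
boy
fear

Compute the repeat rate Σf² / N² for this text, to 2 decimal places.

Frequencies: while:3, run:2, know:2, you:2, green:1, gold:1, bridge:1, call:1, tall:1, bird:1, small:1, build:1, heart:1, could:1, there:1, stone:1, boy:1, fear:1
Σf² = 35; N² = 529
Repeat rate = 35 / 529 = 0.07

0.07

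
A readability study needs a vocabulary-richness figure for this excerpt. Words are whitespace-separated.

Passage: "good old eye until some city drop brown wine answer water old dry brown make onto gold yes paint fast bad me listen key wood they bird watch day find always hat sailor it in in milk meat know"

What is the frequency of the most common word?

2

Frequencies: old:2, brown:2, in:2, good:1, eye:1, until:1, some:1, city:1, drop:1, wine:1, answer:1, water:1, dry:1, make:1, onto:1, gold:1, yes:1, paint:1, fast:1, bad:1, … (16 more, each freq 1)
Most common: 'old' with frequency 2.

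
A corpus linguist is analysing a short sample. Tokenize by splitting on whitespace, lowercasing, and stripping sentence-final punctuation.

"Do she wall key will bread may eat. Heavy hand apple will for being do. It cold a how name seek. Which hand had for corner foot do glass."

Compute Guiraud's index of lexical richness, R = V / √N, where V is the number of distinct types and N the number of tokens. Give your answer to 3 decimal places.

N = 29, V = 24.
√N = 5.385165
R = 24 / 5.385165 = 4.457

4.457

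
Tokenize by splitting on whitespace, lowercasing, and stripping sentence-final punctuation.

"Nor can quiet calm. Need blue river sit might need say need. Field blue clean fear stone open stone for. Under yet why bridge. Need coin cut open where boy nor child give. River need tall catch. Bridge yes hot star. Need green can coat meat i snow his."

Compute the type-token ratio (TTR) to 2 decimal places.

N = 49 tokens, V = 37 types.
TTR = V / N = 37 / 49 = 0.76

0.76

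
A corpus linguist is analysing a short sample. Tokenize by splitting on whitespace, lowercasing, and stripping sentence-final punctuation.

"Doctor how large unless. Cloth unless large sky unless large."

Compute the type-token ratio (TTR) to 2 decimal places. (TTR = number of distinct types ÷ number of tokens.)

0.60

N = 10 tokens, V = 6 types.
TTR = V / N = 6 / 10 = 0.60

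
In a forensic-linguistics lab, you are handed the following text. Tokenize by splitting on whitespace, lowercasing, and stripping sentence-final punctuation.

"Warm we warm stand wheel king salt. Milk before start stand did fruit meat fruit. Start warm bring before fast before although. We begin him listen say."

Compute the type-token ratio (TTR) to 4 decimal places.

0.7037

N = 27 tokens, V = 19 types.
TTR = V / N = 19 / 27 = 0.7037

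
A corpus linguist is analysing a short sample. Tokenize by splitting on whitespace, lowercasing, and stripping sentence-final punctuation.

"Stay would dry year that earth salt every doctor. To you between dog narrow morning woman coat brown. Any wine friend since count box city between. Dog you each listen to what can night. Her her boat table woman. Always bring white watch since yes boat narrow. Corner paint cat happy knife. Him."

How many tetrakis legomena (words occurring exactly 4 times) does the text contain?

Frequencies: to:2, you:2, between:2, dog:2, narrow:2, woman:2, since:2, her:2, boat:2, stay:1, would:1, dry:1, year:1, that:1, earth:1, salt:1, every:1, doctor:1, morning:1, coat:1, … (24 more, each freq 1)
Words with frequency 4: (none)

0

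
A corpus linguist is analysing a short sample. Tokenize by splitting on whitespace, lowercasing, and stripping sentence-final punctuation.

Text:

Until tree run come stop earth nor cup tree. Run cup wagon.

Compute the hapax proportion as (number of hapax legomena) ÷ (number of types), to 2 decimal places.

Frequencies: tree:2, run:2, cup:2, until:1, come:1, stop:1, earth:1, nor:1, wagon:1
Hapax count = 6; type count = 9.
Ratio = 6 / 9 = 0.67

0.67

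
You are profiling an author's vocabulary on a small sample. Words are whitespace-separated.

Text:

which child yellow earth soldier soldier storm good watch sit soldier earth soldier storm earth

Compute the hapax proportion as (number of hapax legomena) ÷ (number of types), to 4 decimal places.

Frequencies: soldier:4, earth:3, storm:2, which:1, child:1, yellow:1, good:1, watch:1, sit:1
Hapax count = 6; type count = 9.
Ratio = 6 / 9 = 0.6667

0.6667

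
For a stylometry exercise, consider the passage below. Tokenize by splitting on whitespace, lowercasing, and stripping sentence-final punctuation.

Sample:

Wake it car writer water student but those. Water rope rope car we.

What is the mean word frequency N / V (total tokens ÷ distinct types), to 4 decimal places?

1.3000

N = 13 tokens, V = 10 types.
Mean frequency = N / V = 13 / 10 = 1.3000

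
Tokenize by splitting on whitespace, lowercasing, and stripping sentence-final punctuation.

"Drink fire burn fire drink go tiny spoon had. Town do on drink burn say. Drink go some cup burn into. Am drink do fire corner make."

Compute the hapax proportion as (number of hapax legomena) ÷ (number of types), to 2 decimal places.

Frequencies: drink:5, fire:3, burn:3, go:2, do:2, tiny:1, spoon:1, had:1, town:1, on:1, say:1, some:1, cup:1, into:1, am:1, corner:1, make:1
Hapax count = 12; type count = 17.
Ratio = 12 / 17 = 0.71

0.71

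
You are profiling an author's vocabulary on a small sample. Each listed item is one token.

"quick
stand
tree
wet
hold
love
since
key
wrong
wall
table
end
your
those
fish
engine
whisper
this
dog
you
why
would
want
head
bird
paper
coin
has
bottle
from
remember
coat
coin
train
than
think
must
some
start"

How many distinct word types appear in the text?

Distinct types: {bird, bottle, coat, coin, dog, end, engine, fish, from, has, head, hold, key, love, must, paper, quick, remember, since, some, stand, start, table, than, think, this, those, train, tree, wall, want, wet, whisper, why, would, wrong, you, your}
V = 38

38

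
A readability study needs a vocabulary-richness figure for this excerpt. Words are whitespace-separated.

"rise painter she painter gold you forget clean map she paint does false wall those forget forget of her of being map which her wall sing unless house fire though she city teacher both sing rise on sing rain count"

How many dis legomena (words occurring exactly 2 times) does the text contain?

Frequencies: she:3, forget:3, sing:3, rise:2, painter:2, map:2, wall:2, of:2, her:2, gold:1, you:1, clean:1, paint:1, does:1, false:1, those:1, being:1, which:1, unless:1, house:1, … (8 more, each freq 1)
Words with frequency 2: her, map, of, painter, rise, wall

6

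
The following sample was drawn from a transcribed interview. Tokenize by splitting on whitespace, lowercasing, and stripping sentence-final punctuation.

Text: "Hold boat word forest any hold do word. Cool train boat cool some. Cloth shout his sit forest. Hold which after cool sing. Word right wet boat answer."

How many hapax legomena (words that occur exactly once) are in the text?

14

Frequencies: hold:3, boat:3, word:3, cool:3, forest:2, any:1, do:1, train:1, some:1, cloth:1, shout:1, his:1, sit:1, which:1, after:1, sing:1, right:1, wet:1, answer:1
Hapax (freq=1): after, answer, any, cloth, do, his, right, shout, sing, sit, some, train, wet, which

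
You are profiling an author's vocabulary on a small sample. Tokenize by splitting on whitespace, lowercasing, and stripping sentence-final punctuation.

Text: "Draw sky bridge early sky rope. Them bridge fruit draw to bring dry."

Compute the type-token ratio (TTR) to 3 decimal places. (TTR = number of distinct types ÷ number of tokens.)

N = 13 tokens, V = 10 types.
TTR = V / N = 10 / 13 = 0.769

0.769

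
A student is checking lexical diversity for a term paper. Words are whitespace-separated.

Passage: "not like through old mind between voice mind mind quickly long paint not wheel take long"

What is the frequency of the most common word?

Frequencies: mind:3, not:2, long:2, like:1, through:1, old:1, between:1, voice:1, quickly:1, paint:1, wheel:1, take:1
Most common: 'mind' with frequency 3.

3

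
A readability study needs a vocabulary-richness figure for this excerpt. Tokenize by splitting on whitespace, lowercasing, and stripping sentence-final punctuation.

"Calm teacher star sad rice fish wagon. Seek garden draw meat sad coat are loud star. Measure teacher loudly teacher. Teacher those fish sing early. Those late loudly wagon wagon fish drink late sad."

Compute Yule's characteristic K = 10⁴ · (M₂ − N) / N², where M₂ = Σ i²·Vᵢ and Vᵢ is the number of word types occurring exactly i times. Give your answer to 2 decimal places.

Frequencies: teacher:4, sad:3, fish:3, wagon:3, star:2, loudly:2, those:2, late:2, calm:1, rice:1, seek:1, garden:1, draw:1, meat:1, coat:1, are:1, loud:1, measure:1, sing:1, early:1, … (1 more, each freq 1)
N = 34. Frequency spectrum: V_1=13, V_2=4, V_3=3, V_4=1
M₂ = 1²·13 + 2²·4 + 3²·3 + 4²·1 = 72
K = 10000 × (72 − 34) / 34² = 328.72

328.72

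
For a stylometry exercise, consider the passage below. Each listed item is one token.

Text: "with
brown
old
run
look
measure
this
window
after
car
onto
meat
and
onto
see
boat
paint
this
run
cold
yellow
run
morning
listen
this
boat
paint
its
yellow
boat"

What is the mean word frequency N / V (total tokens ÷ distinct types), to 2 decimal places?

1.43

N = 30 tokens, V = 21 types.
Mean frequency = N / V = 30 / 21 = 1.43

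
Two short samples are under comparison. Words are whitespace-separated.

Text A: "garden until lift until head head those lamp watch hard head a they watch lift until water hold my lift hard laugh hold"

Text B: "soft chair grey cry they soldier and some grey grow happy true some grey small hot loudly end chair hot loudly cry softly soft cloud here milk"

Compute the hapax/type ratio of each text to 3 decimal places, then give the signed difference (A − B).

A: hapax=8, V=14, ratio=0.571
B: hapax=12, V=19, ratio=0.632
Difference = 0.571 − 0.632 = -0.061

-0.061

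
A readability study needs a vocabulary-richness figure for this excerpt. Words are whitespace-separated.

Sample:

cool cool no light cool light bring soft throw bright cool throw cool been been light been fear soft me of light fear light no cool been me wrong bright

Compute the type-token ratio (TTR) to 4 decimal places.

0.4000

N = 30 tokens, V = 12 types.
TTR = V / N = 12 / 30 = 0.4000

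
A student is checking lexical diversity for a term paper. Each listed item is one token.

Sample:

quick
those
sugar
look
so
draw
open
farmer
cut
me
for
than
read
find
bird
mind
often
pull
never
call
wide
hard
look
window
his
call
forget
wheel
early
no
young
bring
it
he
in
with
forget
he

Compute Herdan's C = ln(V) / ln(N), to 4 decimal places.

N = 38, V = 34.
ln(V) = 3.526361, ln(N) = 3.637586
C = 3.526361 / 3.637586 = 0.9694

0.9694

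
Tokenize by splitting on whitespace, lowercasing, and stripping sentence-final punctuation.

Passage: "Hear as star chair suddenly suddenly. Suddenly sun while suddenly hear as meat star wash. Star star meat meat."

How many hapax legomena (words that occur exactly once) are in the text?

Frequencies: star:4, suddenly:4, meat:3, hear:2, as:2, chair:1, sun:1, while:1, wash:1
Hapax (freq=1): chair, sun, wash, while

4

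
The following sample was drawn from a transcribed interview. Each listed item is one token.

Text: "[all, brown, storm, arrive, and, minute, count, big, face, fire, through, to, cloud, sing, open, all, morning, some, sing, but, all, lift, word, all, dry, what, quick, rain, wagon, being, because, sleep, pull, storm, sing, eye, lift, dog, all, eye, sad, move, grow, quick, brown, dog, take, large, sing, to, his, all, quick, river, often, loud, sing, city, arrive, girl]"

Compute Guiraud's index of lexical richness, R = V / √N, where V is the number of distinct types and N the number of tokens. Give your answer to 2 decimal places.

5.42

N = 60, V = 42.
√N = 7.745967
R = 42 / 7.745967 = 5.42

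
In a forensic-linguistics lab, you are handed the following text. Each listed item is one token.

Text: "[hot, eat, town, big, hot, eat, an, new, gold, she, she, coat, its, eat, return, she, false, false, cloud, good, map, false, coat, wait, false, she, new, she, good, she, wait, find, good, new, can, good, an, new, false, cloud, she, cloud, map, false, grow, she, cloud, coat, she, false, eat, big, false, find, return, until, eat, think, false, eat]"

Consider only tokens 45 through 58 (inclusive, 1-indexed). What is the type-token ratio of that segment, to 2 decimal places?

0.79

Segment tokens 45–58: grow, she, cloud, coat, she, false, eat, big, false, find, return, until, eat, think
Segment N = 14, segment V = 11.
TTR = 11 / 14 = 0.79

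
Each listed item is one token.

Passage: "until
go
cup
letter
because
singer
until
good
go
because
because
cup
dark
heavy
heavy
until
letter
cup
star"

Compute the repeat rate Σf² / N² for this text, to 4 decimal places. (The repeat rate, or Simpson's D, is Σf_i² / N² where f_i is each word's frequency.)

Frequencies: until:3, cup:3, because:3, go:2, letter:2, heavy:2, singer:1, good:1, dark:1, star:1
Σf² = 43; N² = 361
Repeat rate = 43 / 361 = 0.1191

0.1191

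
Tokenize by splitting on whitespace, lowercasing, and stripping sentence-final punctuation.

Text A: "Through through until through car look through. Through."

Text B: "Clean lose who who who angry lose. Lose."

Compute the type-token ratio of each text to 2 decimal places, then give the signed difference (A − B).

TTR(A) = 4/8 = 0.50
TTR(B) = 4/8 = 0.50
Difference = 0.50 − 0.50 = 0.00

0.00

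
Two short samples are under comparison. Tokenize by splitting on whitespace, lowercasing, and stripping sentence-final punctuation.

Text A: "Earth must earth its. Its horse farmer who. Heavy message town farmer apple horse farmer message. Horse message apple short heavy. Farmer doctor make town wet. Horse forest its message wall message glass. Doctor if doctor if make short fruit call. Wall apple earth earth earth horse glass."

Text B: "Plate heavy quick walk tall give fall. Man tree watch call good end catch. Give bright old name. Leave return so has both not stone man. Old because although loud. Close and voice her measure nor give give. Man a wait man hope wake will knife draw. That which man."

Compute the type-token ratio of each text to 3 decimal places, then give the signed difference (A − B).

TTR(A) = 20/48 = 0.417
TTR(B) = 42/50 = 0.840
Difference = 0.417 − 0.840 = -0.423

-0.423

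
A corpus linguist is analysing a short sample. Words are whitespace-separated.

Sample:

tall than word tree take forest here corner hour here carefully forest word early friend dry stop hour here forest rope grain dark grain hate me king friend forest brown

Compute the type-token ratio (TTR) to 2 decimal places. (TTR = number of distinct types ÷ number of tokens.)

N = 30 tokens, V = 21 types.
TTR = V / N = 21 / 30 = 0.70

0.70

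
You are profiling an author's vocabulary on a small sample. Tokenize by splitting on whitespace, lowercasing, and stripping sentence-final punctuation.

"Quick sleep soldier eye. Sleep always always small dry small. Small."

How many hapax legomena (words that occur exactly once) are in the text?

4

Frequencies: small:3, sleep:2, always:2, quick:1, soldier:1, eye:1, dry:1
Hapax (freq=1): dry, eye, quick, soldier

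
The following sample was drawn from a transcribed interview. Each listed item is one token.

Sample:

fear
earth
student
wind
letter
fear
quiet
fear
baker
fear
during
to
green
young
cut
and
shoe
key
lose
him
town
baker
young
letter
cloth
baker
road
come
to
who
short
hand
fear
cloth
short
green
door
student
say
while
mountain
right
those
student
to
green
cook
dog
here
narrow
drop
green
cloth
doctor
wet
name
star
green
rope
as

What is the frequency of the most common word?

5

Frequencies: fear:5, green:5, student:3, baker:3, to:3, cloth:3, letter:2, young:2, short:2, earth:1, wind:1, quiet:1, during:1, cut:1, and:1, shoe:1, key:1, lose:1, him:1, town:1, … (21 more, each freq 1)
Most common: 'fear' with frequency 5.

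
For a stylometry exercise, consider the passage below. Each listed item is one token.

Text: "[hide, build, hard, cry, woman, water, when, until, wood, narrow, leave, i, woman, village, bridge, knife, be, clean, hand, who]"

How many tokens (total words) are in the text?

20

Tokens: hide, build, hard, cry, woman, water, when, until, wood, narrow, leave, i, woman, village, bridge, knife, be, clean, hand, who
N = 20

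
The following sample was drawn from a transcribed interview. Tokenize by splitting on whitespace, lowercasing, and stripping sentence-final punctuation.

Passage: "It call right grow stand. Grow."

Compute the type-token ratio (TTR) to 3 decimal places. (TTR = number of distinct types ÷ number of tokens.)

N = 6 tokens, V = 5 types.
TTR = V / N = 5 / 6 = 0.833

0.833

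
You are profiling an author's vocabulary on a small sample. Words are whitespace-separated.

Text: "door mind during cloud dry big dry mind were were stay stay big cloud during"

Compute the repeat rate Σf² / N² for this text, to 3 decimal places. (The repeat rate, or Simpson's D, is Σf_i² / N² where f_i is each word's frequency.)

Frequencies: mind:2, during:2, cloud:2, dry:2, big:2, were:2, stay:2, door:1
Σf² = 29; N² = 225
Repeat rate = 29 / 225 = 0.129

0.129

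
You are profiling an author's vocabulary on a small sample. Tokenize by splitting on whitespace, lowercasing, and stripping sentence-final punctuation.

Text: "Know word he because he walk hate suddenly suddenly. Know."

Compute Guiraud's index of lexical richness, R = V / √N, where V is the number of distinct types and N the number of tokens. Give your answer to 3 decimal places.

2.214

N = 10, V = 7.
√N = 3.162278
R = 7 / 3.162278 = 2.214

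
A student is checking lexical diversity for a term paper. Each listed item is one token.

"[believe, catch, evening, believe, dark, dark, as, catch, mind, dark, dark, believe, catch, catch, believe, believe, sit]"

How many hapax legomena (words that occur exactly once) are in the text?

Frequencies: believe:5, catch:4, dark:4, evening:1, as:1, mind:1, sit:1
Hapax (freq=1): as, evening, mind, sit

4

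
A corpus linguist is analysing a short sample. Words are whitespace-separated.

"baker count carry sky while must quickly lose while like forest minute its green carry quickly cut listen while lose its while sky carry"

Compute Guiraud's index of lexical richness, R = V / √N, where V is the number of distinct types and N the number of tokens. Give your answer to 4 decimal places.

N = 24, V = 15.
√N = 4.898979
R = 15 / 4.898979 = 3.0619

3.0619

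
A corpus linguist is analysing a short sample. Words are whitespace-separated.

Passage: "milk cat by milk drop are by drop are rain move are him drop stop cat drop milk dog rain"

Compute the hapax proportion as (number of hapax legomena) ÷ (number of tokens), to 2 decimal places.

0.20

Frequencies: drop:4, milk:3, are:3, cat:2, by:2, rain:2, move:1, him:1, stop:1, dog:1
Hapax count = 4; token count = 20.
Ratio = 4 / 20 = 0.20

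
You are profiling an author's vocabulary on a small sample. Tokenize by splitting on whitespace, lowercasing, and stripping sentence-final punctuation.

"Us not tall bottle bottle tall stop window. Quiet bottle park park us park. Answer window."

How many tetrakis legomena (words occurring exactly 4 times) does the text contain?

0

Frequencies: bottle:3, park:3, us:2, tall:2, window:2, not:1, stop:1, quiet:1, answer:1
Words with frequency 4: (none)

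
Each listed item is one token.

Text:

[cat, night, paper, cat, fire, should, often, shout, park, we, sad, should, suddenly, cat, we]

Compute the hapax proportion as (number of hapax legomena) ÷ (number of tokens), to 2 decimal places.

0.53

Frequencies: cat:3, should:2, we:2, night:1, paper:1, fire:1, often:1, shout:1, park:1, sad:1, suddenly:1
Hapax count = 8; token count = 15.
Ratio = 8 / 15 = 0.53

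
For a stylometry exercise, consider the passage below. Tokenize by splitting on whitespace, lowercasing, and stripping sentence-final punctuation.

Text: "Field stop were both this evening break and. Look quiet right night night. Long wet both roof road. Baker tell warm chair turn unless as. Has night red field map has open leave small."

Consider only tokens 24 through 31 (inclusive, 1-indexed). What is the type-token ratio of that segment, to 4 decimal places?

Segment tokens 24–31: unless, as, has, night, red, field, map, has
Segment N = 8, segment V = 7.
TTR = 7 / 8 = 0.8750

0.8750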